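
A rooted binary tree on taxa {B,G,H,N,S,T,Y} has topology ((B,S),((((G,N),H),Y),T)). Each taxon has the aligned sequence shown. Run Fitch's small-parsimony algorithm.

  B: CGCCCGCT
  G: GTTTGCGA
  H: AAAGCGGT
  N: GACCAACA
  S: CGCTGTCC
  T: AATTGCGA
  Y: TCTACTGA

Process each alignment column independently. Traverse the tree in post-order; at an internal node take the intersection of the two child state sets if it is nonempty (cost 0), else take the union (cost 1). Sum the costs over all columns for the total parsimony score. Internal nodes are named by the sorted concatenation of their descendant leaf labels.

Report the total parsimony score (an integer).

27

BS@0: {C} ∩ {C} = {C} (intersection, +0)
GN@0: {G} ∩ {G} = {G} (intersection, +0)
GHN@0: {G} ∪ {A} = {A,G} (union, +1)
GHNY@0: {A,G} ∪ {T} = {A,G,T} (union, +1)
GHNTY@0: {A,G,T} ∩ {A} = {A} (intersection, +0)
BGHNSTY@0: {C} ∪ {A} = {A,C} (union, +1)
BS@1: {G} ∩ {G} = {G} (intersection, +0)
GN@1: {T} ∪ {A} = {A,T} (union, +1)
GHN@1: {A,T} ∩ {A} = {A} (intersection, +0)
GHNY@1: {A} ∪ {C} = {A,C} (union, +1)
GHNTY@1: {A,C} ∩ {A} = {A} (intersection, +0)
BGHNSTY@1: {G} ∪ {A} = {A,G} (union, +1)
BS@2: {C} ∩ {C} = {C} (intersection, +0)
GN@2: {T} ∪ {C} = {C,T} (union, +1)
GHN@2: {C,T} ∪ {A} = {A,C,T} (union, +1)
GHNY@2: {A,C,T} ∩ {T} = {T} (intersection, +0)
GHNTY@2: {T} ∩ {T} = {T} (intersection, +0)
BGHNSTY@2: {C} ∪ {T} = {C,T} (union, +1)
BS@3: {C} ∪ {T} = {C,T} (union, +1)
GN@3: {T} ∪ {C} = {C,T} (union, +1)
GHN@3: {C,T} ∪ {G} = {C,G,T} (union, +1)
GHNY@3: {C,G,T} ∪ {A} = {A,C,G,T} (union, +1)
GHNTY@3: {A,C,G,T} ∩ {T} = {T} (intersection, +0)
BGHNSTY@3: {C,T} ∩ {T} = {T} (intersection, +0)
BS@4: {C} ∪ {G} = {C,G} (union, +1)
GN@4: {G} ∪ {A} = {A,G} (union, +1)
GHN@4: {A,G} ∪ {C} = {A,C,G} (union, +1)
GHNY@4: {A,C,G} ∩ {C} = {C} (intersection, +0)
GHNTY@4: {C} ∪ {G} = {C,G} (union, +1)
BGHNSTY@4: {C,G} ∩ {C,G} = {C,G} (intersection, +0)
BS@5: {G} ∪ {T} = {G,T} (union, +1)
GN@5: {C} ∪ {A} = {A,C} (union, +1)
GHN@5: {A,C} ∪ {G} = {A,C,G} (union, +1)
GHNY@5: {A,C,G} ∪ {T} = {A,C,G,T} (union, +1)
GHNTY@5: {A,C,G,T} ∩ {C} = {C} (intersection, +0)
BGHNSTY@5: {G,T} ∪ {C} = {C,G,T} (union, +1)
BS@6: {C} ∩ {C} = {C} (intersection, +0)
GN@6: {G} ∪ {C} = {C,G} (union, +1)
GHN@6: {C,G} ∩ {G} = {G} (intersection, +0)
GHNY@6: {G} ∩ {G} = {G} (intersection, +0)
GHNTY@6: {G} ∩ {G} = {G} (intersection, +0)
BGHNSTY@6: {C} ∪ {G} = {C,G} (union, +1)
BS@7: {T} ∪ {C} = {C,T} (union, +1)
GN@7: {A} ∩ {A} = {A} (intersection, +0)
GHN@7: {A} ∪ {T} = {A,T} (union, +1)
GHNY@7: {A,T} ∩ {A} = {A} (intersection, +0)
GHNTY@7: {A} ∩ {A} = {A} (intersection, +0)
BGHNSTY@7: {C,T} ∪ {A} = {A,C,T} (union, +1)
per-site changes: [3, 3, 3, 4, 4, 5, 2, 3]; total = 27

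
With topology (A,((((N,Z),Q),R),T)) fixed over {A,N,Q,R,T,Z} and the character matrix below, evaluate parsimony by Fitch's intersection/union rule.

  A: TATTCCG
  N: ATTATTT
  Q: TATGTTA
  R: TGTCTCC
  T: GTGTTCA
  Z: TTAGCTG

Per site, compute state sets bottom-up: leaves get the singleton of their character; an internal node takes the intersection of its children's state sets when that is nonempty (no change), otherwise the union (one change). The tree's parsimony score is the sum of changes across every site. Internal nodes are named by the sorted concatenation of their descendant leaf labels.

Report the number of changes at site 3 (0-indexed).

[col 0] NZ: children N:{A}, Z:{T} ∪→ {A,T}; cost 1
[col 0] NQZ: children NZ:{A,T}, Q:{T} ∩→ {T}; cost 0
[col 0] NQRZ: children NQZ:{T}, R:{T} ∩→ {T}; cost 0
[col 0] NQRTZ: children NQRZ:{T}, T:{G} ∪→ {G,T}; cost 1
[col 0] ANQRTZ: children A:{T}, NQRTZ:{G,T} ∩→ {T}; cost 0
[col 1] NZ: children N:{T}, Z:{T} ∩→ {T}; cost 0
[col 1] NQZ: children NZ:{T}, Q:{A} ∪→ {A,T}; cost 1
[col 1] NQRZ: children NQZ:{A,T}, R:{G} ∪→ {A,G,T}; cost 1
[col 1] NQRTZ: children NQRZ:{A,G,T}, T:{T} ∩→ {T}; cost 0
[col 1] ANQRTZ: children A:{A}, NQRTZ:{T} ∪→ {A,T}; cost 1
[col 2] NZ: children N:{T}, Z:{A} ∪→ {A,T}; cost 1
[col 2] NQZ: children NZ:{A,T}, Q:{T} ∩→ {T}; cost 0
[col 2] NQRZ: children NQZ:{T}, R:{T} ∩→ {T}; cost 0
[col 2] NQRTZ: children NQRZ:{T}, T:{G} ∪→ {G,T}; cost 1
[col 2] ANQRTZ: children A:{T}, NQRTZ:{G,T} ∩→ {T}; cost 0
[col 3] NZ: children N:{A}, Z:{G} ∪→ {A,G}; cost 1
[col 3] NQZ: children NZ:{A,G}, Q:{G} ∩→ {G}; cost 0
[col 3] NQRZ: children NQZ:{G}, R:{C} ∪→ {C,G}; cost 1
[col 3] NQRTZ: children NQRZ:{C,G}, T:{T} ∪→ {C,G,T}; cost 1
[col 3] ANQRTZ: children A:{T}, NQRTZ:{C,G,T} ∩→ {T}; cost 0
[col 4] NZ: children N:{T}, Z:{C} ∪→ {C,T}; cost 1
[col 4] NQZ: children NZ:{C,T}, Q:{T} ∩→ {T}; cost 0
[col 4] NQRZ: children NQZ:{T}, R:{T} ∩→ {T}; cost 0
[col 4] NQRTZ: children NQRZ:{T}, T:{T} ∩→ {T}; cost 0
[col 4] ANQRTZ: children A:{C}, NQRTZ:{T} ∪→ {C,T}; cost 1
[col 5] NZ: children N:{T}, Z:{T} ∩→ {T}; cost 0
[col 5] NQZ: children NZ:{T}, Q:{T} ∩→ {T}; cost 0
[col 5] NQRZ: children NQZ:{T}, R:{C} ∪→ {C,T}; cost 1
[col 5] NQRTZ: children NQRZ:{C,T}, T:{C} ∩→ {C}; cost 0
[col 5] ANQRTZ: children A:{C}, NQRTZ:{C} ∩→ {C}; cost 0
[col 6] NZ: children N:{T}, Z:{G} ∪→ {G,T}; cost 1
[col 6] NQZ: children NZ:{G,T}, Q:{A} ∪→ {A,G,T}; cost 1
[col 6] NQRZ: children NQZ:{A,G,T}, R:{C} ∪→ {A,C,G,T}; cost 1
[col 6] NQRTZ: children NQRZ:{A,C,G,T}, T:{A} ∩→ {A}; cost 0
[col 6] ANQRTZ: children A:{G}, NQRTZ:{A} ∪→ {A,G}; cost 1
per-site changes: [2, 3, 2, 3, 2, 1, 4]; total = 17

3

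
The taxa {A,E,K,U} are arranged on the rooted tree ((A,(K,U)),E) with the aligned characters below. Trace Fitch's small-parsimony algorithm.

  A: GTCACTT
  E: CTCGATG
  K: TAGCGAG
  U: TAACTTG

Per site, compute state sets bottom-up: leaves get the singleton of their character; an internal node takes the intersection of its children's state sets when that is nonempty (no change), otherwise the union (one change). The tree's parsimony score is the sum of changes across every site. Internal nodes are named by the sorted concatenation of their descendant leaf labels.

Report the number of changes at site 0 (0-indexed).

2

[col 0] KU: children K:{T}, U:{T} ∩→ {T}; cost 0
[col 0] AKU: children A:{G}, KU:{T} ∪→ {G,T}; cost 1
[col 0] AEKU: children AKU:{G,T}, E:{C} ∪→ {C,G,T}; cost 1
[col 1] KU: children K:{A}, U:{A} ∩→ {A}; cost 0
[col 1] AKU: children A:{T}, KU:{A} ∪→ {A,T}; cost 1
[col 1] AEKU: children AKU:{A,T}, E:{T} ∩→ {T}; cost 0
[col 2] KU: children K:{G}, U:{A} ∪→ {A,G}; cost 1
[col 2] AKU: children A:{C}, KU:{A,G} ∪→ {A,C,G}; cost 1
[col 2] AEKU: children AKU:{A,C,G}, E:{C} ∩→ {C}; cost 0
[col 3] KU: children K:{C}, U:{C} ∩→ {C}; cost 0
[col 3] AKU: children A:{A}, KU:{C} ∪→ {A,C}; cost 1
[col 3] AEKU: children AKU:{A,C}, E:{G} ∪→ {A,C,G}; cost 1
[col 4] KU: children K:{G}, U:{T} ∪→ {G,T}; cost 1
[col 4] AKU: children A:{C}, KU:{G,T} ∪→ {C,G,T}; cost 1
[col 4] AEKU: children AKU:{C,G,T}, E:{A} ∪→ {A,C,G,T}; cost 1
[col 5] KU: children K:{A}, U:{T} ∪→ {A,T}; cost 1
[col 5] AKU: children A:{T}, KU:{A,T} ∩→ {T}; cost 0
[col 5] AEKU: children AKU:{T}, E:{T} ∩→ {T}; cost 0
[col 6] KU: children K:{G}, U:{G} ∩→ {G}; cost 0
[col 6] AKU: children A:{T}, KU:{G} ∪→ {G,T}; cost 1
[col 6] AEKU: children AKU:{G,T}, E:{G} ∩→ {G}; cost 0
per-site changes: [2, 1, 2, 2, 3, 1, 1]; total = 12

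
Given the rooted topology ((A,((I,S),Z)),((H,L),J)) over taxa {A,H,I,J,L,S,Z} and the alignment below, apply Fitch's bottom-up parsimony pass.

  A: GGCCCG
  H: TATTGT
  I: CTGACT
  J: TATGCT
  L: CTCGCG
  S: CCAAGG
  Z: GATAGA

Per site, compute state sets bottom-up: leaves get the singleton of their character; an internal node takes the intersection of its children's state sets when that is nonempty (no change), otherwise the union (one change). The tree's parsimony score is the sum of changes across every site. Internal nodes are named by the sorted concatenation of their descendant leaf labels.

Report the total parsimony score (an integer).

21

site 0, node IS: I={C} ∩ S={C} → {C} (+0)
site 0, node ISZ: IS={C} ∪ Z={G} → {C,G} (+1)
site 0, node AISZ: A={G} ∩ ISZ={C,G} → {G} (+0)
site 0, node HL: H={T} ∪ L={C} → {C,T} (+1)
site 0, node HJL: HL={C,T} ∩ J={T} → {T} (+0)
site 0, node AHIJLSZ: AISZ={G} ∪ HJL={T} → {G,T} (+1)
site 1, node IS: I={T} ∪ S={C} → {C,T} (+1)
site 1, node ISZ: IS={C,T} ∪ Z={A} → {A,C,T} (+1)
site 1, node AISZ: A={G} ∪ ISZ={A,C,T} → {A,C,G,T} (+1)
site 1, node HL: H={A} ∪ L={T} → {A,T} (+1)
site 1, node HJL: HL={A,T} ∩ J={A} → {A} (+0)
site 1, node AHIJLSZ: AISZ={A,C,G,T} ∩ HJL={A} → {A} (+0)
site 2, node IS: I={G} ∪ S={A} → {A,G} (+1)
site 2, node ISZ: IS={A,G} ∪ Z={T} → {A,G,T} (+1)
site 2, node AISZ: A={C} ∪ ISZ={A,G,T} → {A,C,G,T} (+1)
site 2, node HL: H={T} ∪ L={C} → {C,T} (+1)
site 2, node HJL: HL={C,T} ∩ J={T} → {T} (+0)
site 2, node AHIJLSZ: AISZ={A,C,G,T} ∩ HJL={T} → {T} (+0)
site 3, node IS: I={A} ∩ S={A} → {A} (+0)
site 3, node ISZ: IS={A} ∩ Z={A} → {A} (+0)
site 3, node AISZ: A={C} ∪ ISZ={A} → {A,C} (+1)
site 3, node HL: H={T} ∪ L={G} → {G,T} (+1)
site 3, node HJL: HL={G,T} ∩ J={G} → {G} (+0)
site 3, node AHIJLSZ: AISZ={A,C} ∪ HJL={G} → {A,C,G} (+1)
site 4, node IS: I={C} ∪ S={G} → {C,G} (+1)
site 4, node ISZ: IS={C,G} ∩ Z={G} → {G} (+0)
site 4, node AISZ: A={C} ∪ ISZ={G} → {C,G} (+1)
site 4, node HL: H={G} ∪ L={C} → {C,G} (+1)
site 4, node HJL: HL={C,G} ∩ J={C} → {C} (+0)
site 4, node AHIJLSZ: AISZ={C,G} ∩ HJL={C} → {C} (+0)
site 5, node IS: I={T} ∪ S={G} → {G,T} (+1)
site 5, node ISZ: IS={G,T} ∪ Z={A} → {A,G,T} (+1)
site 5, node AISZ: A={G} ∩ ISZ={A,G,T} → {G} (+0)
site 5, node HL: H={T} ∪ L={G} → {G,T} (+1)
site 5, node HJL: HL={G,T} ∩ J={T} → {T} (+0)
site 5, node AHIJLSZ: AISZ={G} ∪ HJL={T} → {G,T} (+1)
per-site changes: [3, 4, 4, 3, 3, 4]; total = 21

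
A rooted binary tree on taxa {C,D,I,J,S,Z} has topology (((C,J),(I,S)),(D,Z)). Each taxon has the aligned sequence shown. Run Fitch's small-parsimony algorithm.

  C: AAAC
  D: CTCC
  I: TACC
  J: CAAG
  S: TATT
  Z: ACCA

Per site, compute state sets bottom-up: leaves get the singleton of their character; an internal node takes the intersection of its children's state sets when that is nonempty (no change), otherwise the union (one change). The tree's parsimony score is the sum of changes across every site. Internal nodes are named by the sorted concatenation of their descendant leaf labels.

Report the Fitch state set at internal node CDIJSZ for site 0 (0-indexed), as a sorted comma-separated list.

A,C

site 0, node CJ: C={A} ∪ J={C} → {A,C} (+1)
site 0, node IS: I={T} ∩ S={T} → {T} (+0)
site 0, node CIJS: CJ={A,C} ∪ IS={T} → {A,C,T} (+1)
site 0, node DZ: D={C} ∪ Z={A} → {A,C} (+1)
site 0, node CDIJSZ: CIJS={A,C,T} ∩ DZ={A,C} → {A,C} (+0)
site 1, node CJ: C={A} ∩ J={A} → {A} (+0)
site 1, node IS: I={A} ∩ S={A} → {A} (+0)
site 1, node CIJS: CJ={A} ∩ IS={A} → {A} (+0)
site 1, node DZ: D={T} ∪ Z={C} → {C,T} (+1)
site 1, node CDIJSZ: CIJS={A} ∪ DZ={C,T} → {A,C,T} (+1)
site 2, node CJ: C={A} ∩ J={A} → {A} (+0)
site 2, node IS: I={C} ∪ S={T} → {C,T} (+1)
site 2, node CIJS: CJ={A} ∪ IS={C,T} → {A,C,T} (+1)
site 2, node DZ: D={C} ∩ Z={C} → {C} (+0)
site 2, node CDIJSZ: CIJS={A,C,T} ∩ DZ={C} → {C} (+0)
site 3, node CJ: C={C} ∪ J={G} → {C,G} (+1)
site 3, node IS: I={C} ∪ S={T} → {C,T} (+1)
site 3, node CIJS: CJ={C,G} ∩ IS={C,T} → {C} (+0)
site 3, node DZ: D={C} ∪ Z={A} → {A,C} (+1)
site 3, node CDIJSZ: CIJS={C} ∩ DZ={A,C} → {C} (+0)
per-site changes: [3, 2, 2, 3]; total = 10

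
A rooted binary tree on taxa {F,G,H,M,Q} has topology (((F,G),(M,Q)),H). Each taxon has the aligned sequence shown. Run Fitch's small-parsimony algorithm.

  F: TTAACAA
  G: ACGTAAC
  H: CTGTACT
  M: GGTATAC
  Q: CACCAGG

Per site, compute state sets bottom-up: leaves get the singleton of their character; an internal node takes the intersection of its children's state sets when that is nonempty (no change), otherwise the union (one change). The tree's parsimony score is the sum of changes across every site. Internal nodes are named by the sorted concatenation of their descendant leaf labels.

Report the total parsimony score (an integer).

19

site 0, node FG: F={T} ∪ G={A} → {A,T} (+1)
site 0, node MQ: M={G} ∪ Q={C} → {C,G} (+1)
site 0, node FGMQ: FG={A,T} ∪ MQ={C,G} → {A,C,G,T} (+1)
site 0, node FGHMQ: FGMQ={A,C,G,T} ∩ H={C} → {C} (+0)
site 1, node FG: F={T} ∪ G={C} → {C,T} (+1)
site 1, node MQ: M={G} ∪ Q={A} → {A,G} (+1)
site 1, node FGMQ: FG={C,T} ∪ MQ={A,G} → {A,C,G,T} (+1)
site 1, node FGHMQ: FGMQ={A,C,G,T} ∩ H={T} → {T} (+0)
site 2, node FG: F={A} ∪ G={G} → {A,G} (+1)
site 2, node MQ: M={T} ∪ Q={C} → {C,T} (+1)
site 2, node FGMQ: FG={A,G} ∪ MQ={C,T} → {A,C,G,T} (+1)
site 2, node FGHMQ: FGMQ={A,C,G,T} ∩ H={G} → {G} (+0)
site 3, node FG: F={A} ∪ G={T} → {A,T} (+1)
site 3, node MQ: M={A} ∪ Q={C} → {A,C} (+1)
site 3, node FGMQ: FG={A,T} ∩ MQ={A,C} → {A} (+0)
site 3, node FGHMQ: FGMQ={A} ∪ H={T} → {A,T} (+1)
site 4, node FG: F={C} ∪ G={A} → {A,C} (+1)
site 4, node MQ: M={T} ∪ Q={A} → {A,T} (+1)
site 4, node FGMQ: FG={A,C} ∩ MQ={A,T} → {A} (+0)
site 4, node FGHMQ: FGMQ={A} ∩ H={A} → {A} (+0)
site 5, node FG: F={A} ∩ G={A} → {A} (+0)
site 5, node MQ: M={A} ∪ Q={G} → {A,G} (+1)
site 5, node FGMQ: FG={A} ∩ MQ={A,G} → {A} (+0)
site 5, node FGHMQ: FGMQ={A} ∪ H={C} → {A,C} (+1)
site 6, node FG: F={A} ∪ G={C} → {A,C} (+1)
site 6, node MQ: M={C} ∪ Q={G} → {C,G} (+1)
site 6, node FGMQ: FG={A,C} ∩ MQ={C,G} → {C} (+0)
site 6, node FGHMQ: FGMQ={C} ∪ H={T} → {C,T} (+1)
per-site changes: [3, 3, 3, 3, 2, 2, 3]; total = 19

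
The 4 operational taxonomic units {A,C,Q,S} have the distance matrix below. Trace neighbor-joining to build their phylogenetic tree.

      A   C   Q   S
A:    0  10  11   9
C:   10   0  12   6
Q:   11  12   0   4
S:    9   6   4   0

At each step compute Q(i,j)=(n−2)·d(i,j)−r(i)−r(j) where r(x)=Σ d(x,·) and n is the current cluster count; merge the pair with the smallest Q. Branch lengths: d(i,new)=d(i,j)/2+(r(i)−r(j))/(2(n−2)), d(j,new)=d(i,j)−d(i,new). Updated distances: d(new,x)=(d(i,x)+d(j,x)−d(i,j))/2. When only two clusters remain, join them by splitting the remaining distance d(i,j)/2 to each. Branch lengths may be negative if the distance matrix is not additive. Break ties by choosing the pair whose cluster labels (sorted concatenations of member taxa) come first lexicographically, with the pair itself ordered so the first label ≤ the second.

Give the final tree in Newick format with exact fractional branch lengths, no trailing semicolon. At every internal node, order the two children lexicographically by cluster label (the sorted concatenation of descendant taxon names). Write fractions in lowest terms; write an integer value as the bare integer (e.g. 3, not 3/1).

1. join A+C (d=10, Q=-38) ⇒ AC; edges |A|=11/2, |C|=9/2
  updated: d(AC,Q)=13/2, d(AC,S)=5/2
2. join AC+Q (d=13/2, Q=-13) ⇒ ACQ; edges |AC|=5/2, |Q|=4
  updated: d(ACQ,S)=0
3. join ACQ+S (d=0) ⇒ ACQS; edges |ACQ|=0, |S|=0
final tree: (((A:11/2,C:9/2):5/2,Q:4):0,S:0)
total length: 33/2

(((A:11/2,C:9/2):5/2,Q:4):0,S:0)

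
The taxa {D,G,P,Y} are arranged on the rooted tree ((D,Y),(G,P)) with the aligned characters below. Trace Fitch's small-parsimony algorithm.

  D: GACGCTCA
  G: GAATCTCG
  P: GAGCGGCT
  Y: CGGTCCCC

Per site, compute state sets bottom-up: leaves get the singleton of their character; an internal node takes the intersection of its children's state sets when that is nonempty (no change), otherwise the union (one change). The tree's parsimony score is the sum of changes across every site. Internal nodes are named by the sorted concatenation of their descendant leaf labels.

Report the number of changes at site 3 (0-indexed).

DY@0: {G} ∪ {C} = {C,G} (union, +1)
GP@0: {G} ∩ {G} = {G} (intersection, +0)
DGPY@0: {C,G} ∩ {G} = {G} (intersection, +0)
DY@1: {A} ∪ {G} = {A,G} (union, +1)
GP@1: {A} ∩ {A} = {A} (intersection, +0)
DGPY@1: {A,G} ∩ {A} = {A} (intersection, +0)
DY@2: {C} ∪ {G} = {C,G} (union, +1)
GP@2: {A} ∪ {G} = {A,G} (union, +1)
DGPY@2: {C,G} ∩ {A,G} = {G} (intersection, +0)
DY@3: {G} ∪ {T} = {G,T} (union, +1)
GP@3: {T} ∪ {C} = {C,T} (union, +1)
DGPY@3: {G,T} ∩ {C,T} = {T} (intersection, +0)
DY@4: {C} ∩ {C} = {C} (intersection, +0)
GP@4: {C} ∪ {G} = {C,G} (union, +1)
DGPY@4: {C} ∩ {C,G} = {C} (intersection, +0)
DY@5: {T} ∪ {C} = {C,T} (union, +1)
GP@5: {T} ∪ {G} = {G,T} (union, +1)
DGPY@5: {C,T} ∩ {G,T} = {T} (intersection, +0)
DY@6: {C} ∩ {C} = {C} (intersection, +0)
GP@6: {C} ∩ {C} = {C} (intersection, +0)
DGPY@6: {C} ∩ {C} = {C} (intersection, +0)
DY@7: {A} ∪ {C} = {A,C} (union, +1)
GP@7: {G} ∪ {T} = {G,T} (union, +1)
DGPY@7: {A,C} ∪ {G,T} = {A,C,G,T} (union, +1)
per-site changes: [1, 1, 2, 2, 1, 2, 0, 3]; total = 12

2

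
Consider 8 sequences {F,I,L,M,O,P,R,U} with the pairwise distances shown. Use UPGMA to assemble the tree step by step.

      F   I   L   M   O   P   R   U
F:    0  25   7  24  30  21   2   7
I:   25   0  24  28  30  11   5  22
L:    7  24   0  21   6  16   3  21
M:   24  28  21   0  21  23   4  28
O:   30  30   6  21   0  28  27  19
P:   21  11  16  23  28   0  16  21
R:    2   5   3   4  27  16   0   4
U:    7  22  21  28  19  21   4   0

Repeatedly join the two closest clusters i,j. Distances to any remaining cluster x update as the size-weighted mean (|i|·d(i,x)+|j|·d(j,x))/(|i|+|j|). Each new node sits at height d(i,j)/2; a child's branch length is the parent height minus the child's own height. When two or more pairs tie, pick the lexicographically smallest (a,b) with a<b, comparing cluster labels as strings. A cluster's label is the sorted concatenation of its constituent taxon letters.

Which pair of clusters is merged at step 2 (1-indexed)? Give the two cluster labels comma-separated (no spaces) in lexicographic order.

FR,L

1. join F+R (d=2) ⇒ FR; edges |F|=1, |R|=1
  updated: d(FR,I)=15, d(FR,L)=5, d(FR,M)=14, d(FR,O)=57/2, d(FR,P)=37/2, d(FR,U)=11/2
2. join FR+L (d=5) ⇒ FLR; edges |FR|=3/2, |L|=5/2
  updated: d(FLR,I)=18, d(FLR,M)=49/3, d(FLR,O)=21, d(FLR,P)=53/3, d(FLR,U)=32/3
3. join FLR+U (d=32/3) ⇒ FLRU; edges |FLR|=17/6, |U|=16/3
  updated: d(FLRU,I)=19, d(FLRU,M)=77/4, d(FLRU,O)=41/2, d(FLRU,P)=37/2
4. join I+P (d=11) ⇒ IP; edges |I|=11/2, |P|=11/2
  updated: d(FLRU,IP)=75/4, d(IP,M)=51/2, d(IP,O)=29
5. join FLRU+IP (d=75/4) ⇒ FILPRU; edges |FLRU|=97/24, |IP|=31/8
  updated: d(FILPRU,M)=64/3, d(FILPRU,O)=70/3
6. join M+O (d=21) ⇒ MO; edges |M|=21/2, |O|=21/2
  updated: d(FILPRU,MO)=67/3
7. join FILPRU+MO (d=67/3) ⇒ FILMOPRU; edges |FILPRU|=43/24, |MO|=2/3
final tree: (((((F:1,R:1):3/2,L:5/2):17/6,U:16/3):97/24,(I:11/2,P:11/2):31/8):43/24,(M:21/2,O:21/2):2/3)
total length: 1357/24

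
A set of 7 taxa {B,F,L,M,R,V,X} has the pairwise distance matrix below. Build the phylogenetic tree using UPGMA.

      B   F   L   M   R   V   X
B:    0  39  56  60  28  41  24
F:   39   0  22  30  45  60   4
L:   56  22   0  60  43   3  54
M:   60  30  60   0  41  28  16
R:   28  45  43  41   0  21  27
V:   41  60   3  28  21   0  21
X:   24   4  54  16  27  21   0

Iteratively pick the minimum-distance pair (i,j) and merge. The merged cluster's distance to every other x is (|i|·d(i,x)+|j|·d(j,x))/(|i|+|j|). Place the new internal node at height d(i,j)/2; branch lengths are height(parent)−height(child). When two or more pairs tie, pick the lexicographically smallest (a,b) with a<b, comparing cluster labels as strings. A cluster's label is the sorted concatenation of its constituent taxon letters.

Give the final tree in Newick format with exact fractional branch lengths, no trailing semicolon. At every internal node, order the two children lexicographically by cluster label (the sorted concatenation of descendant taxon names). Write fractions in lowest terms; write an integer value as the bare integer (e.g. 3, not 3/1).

(((B:14,R:14):17/3,((F:2,X:2):19/2,M:23/2):49/6):19/30,(L:3/2,V:3/2):94/5)

1. join L+V (d=3) ⇒ LV; edges |L|=3/2, |V|=3/2
  updated: d(B,LV)=97/2, d(F,LV)=41, d(LV,M)=44, d(LV,R)=32, d(LV,X)=75/2
2. join F+X (d=4) ⇒ FX; edges |F|=2, |X|=2
  updated: d(B,FX)=63/2, d(FX,LV)=157/4, d(FX,M)=23, d(FX,R)=36
3. join FX+M (d=23) ⇒ FMX; edges |FX|=19/2, |M|=23/2
  updated: d(B,FMX)=41, d(FMX,LV)=245/6, d(FMX,R)=113/3
4. join B+R (d=28) ⇒ BR; edges |B|=14, |R|=14
  updated: d(BR,FMX)=118/3, d(BR,LV)=161/4
5. join BR+FMX (d=118/3) ⇒ BFMRX; edges |BR|=17/3, |FMX|=49/6
  updated: d(BFMRX,LV)=203/5
6. join BFMRX+LV (d=203/5) ⇒ BFLMRVX; edges |BFMRX|=19/30, |LV|=94/5
final tree: (((B:14,R:14):17/3,((F:2,X:2):19/2,M:23/2):49/6):19/30,(L:3/2,V:3/2):94/5)
total length: 1339/15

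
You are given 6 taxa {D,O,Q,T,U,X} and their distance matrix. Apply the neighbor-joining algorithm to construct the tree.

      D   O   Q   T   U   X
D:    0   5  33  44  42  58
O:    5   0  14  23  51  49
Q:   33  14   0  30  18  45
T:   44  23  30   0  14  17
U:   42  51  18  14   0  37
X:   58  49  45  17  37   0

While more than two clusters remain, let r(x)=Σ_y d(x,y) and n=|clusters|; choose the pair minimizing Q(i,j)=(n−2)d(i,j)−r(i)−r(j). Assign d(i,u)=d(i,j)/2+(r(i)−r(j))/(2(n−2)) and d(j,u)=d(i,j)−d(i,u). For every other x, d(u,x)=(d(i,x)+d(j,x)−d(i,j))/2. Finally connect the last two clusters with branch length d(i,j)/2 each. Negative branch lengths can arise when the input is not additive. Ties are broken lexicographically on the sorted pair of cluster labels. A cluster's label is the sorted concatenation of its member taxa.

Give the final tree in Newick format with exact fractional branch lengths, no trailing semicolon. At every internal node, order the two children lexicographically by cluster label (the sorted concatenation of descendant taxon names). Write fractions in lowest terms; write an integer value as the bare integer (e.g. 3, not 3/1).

1. join D+O (d=5, Q=-304) ⇒ DO; edges |D|=15/2, |O|=-5/2
  updated: d(DO,Q)=21, d(DO,T)=31, d(DO,U)=44, d(DO,X)=51
2. join DO+Q (d=21, Q=-198) ⇒ DOQ; edges |DO|=16, |Q|=5
  updated: d(DOQ,T)=20, d(DOQ,U)=41/2, d(DOQ,X)=75/2
3. join DOQ+U (d=41/2, Q=-217/2) ⇒ DOQU; edges |DOQ|=95/8, |U|=69/8
  updated: d(DOQU,T)=27/4, d(DOQU,X)=27
4. join DOQU+T (d=27/4, Q=-203/4) ⇒ DOQTU; edges |DOQU|=67/8, |T|=-13/8
  updated: d(DOQTU,X)=149/8
5. join DOQTU+X (d=149/8) ⇒ DOQTUX; edges |DOQTU|=149/16, |X|=149/16
final tree: (((((D:15/2,O:-5/2):16,Q:5):95/8,U:69/8):67/8,T:-13/8):149/16,X:149/16)
total length: 575/8

(((((D:15/2,O:-5/2):16,Q:5):95/8,U:69/8):67/8,T:-13/8):149/16,X:149/16)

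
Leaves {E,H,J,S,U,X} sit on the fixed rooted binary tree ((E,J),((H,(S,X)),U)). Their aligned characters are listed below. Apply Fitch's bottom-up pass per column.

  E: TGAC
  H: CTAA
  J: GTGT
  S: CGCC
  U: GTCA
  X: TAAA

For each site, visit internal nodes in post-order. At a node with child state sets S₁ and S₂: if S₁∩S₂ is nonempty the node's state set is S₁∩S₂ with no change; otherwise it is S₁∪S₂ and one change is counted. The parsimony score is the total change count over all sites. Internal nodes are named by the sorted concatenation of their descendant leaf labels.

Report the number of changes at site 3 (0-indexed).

site 0, node EJ: E={T} ∪ J={G} → {G,T} (+1)
site 0, node SX: S={C} ∪ X={T} → {C,T} (+1)
site 0, node HSX: H={C} ∩ SX={C,T} → {C} (+0)
site 0, node HSUX: HSX={C} ∪ U={G} → {C,G} (+1)
site 0, node EHJSUX: EJ={G,T} ∩ HSUX={C,G} → {G} (+0)
site 1, node EJ: E={G} ∪ J={T} → {G,T} (+1)
site 1, node SX: S={G} ∪ X={A} → {A,G} (+1)
site 1, node HSX: H={T} ∪ SX={A,G} → {A,G,T} (+1)
site 1, node HSUX: HSX={A,G,T} ∩ U={T} → {T} (+0)
site 1, node EHJSUX: EJ={G,T} ∩ HSUX={T} → {T} (+0)
site 2, node EJ: E={A} ∪ J={G} → {A,G} (+1)
site 2, node SX: S={C} ∪ X={A} → {A,C} (+1)
site 2, node HSX: H={A} ∩ SX={A,C} → {A} (+0)
site 2, node HSUX: HSX={A} ∪ U={C} → {A,C} (+1)
site 2, node EHJSUX: EJ={A,G} ∩ HSUX={A,C} → {A} (+0)
site 3, node EJ: E={C} ∪ J={T} → {C,T} (+1)
site 3, node SX: S={C} ∪ X={A} → {A,C} (+1)
site 3, node HSX: H={A} ∩ SX={A,C} → {A} (+0)
site 3, node HSUX: HSX={A} ∩ U={A} → {A} (+0)
site 3, node EHJSUX: EJ={C,T} ∪ HSUX={A} → {A,C,T} (+1)
per-site changes: [3, 3, 3, 3]; total = 12

3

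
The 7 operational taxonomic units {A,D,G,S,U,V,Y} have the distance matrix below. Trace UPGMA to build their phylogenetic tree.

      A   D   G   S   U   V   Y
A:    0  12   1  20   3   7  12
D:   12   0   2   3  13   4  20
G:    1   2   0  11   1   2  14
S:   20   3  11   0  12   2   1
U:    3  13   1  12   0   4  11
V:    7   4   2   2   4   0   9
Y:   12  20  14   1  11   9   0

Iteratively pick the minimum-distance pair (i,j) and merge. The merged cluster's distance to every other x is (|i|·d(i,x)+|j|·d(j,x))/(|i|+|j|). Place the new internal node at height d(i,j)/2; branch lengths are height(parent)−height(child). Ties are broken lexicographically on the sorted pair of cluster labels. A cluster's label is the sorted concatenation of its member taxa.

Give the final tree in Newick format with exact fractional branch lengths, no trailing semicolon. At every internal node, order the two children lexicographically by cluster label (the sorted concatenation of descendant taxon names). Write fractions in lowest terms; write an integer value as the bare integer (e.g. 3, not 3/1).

((((A:1/2,G:1/2):1/2,U:1):7/3,(D:2,V:2):4/3):71/30,(S:1/2,Y:1/2):26/5)

iteration 1: select A,G (d=1); attach at lengths (1/2, 1/2); label the merged cluster AG
  updated: d(AG,D)=7, d(AG,S)=31/2, d(AG,U)=2, d(AG,V)=9/2, d(AG,Y)=13
iteration 2: select S,Y (d=1); attach at lengths (1/2, 1/2); label the merged cluster SY
  updated: d(AG,SY)=57/4, d(D,SY)=23/2, d(SY,U)=23/2, d(SY,V)=11/2
iteration 3: select AG,U (d=2); attach at lengths (1/2, 1); label the merged cluster AGU
  updated: d(AGU,D)=9, d(AGU,SY)=40/3, d(AGU,V)=13/3
iteration 4: select D,V (d=4); attach at lengths (2, 2); label the merged cluster DV
  updated: d(AGU,DV)=20/3, d(DV,SY)=17/2
iteration 5: select AGU,DV (d=20/3); attach at lengths (7/3, 4/3); label the merged cluster ADGUV
  updated: d(ADGUV,SY)=57/5
iteration 6: select ADGUV,SY (d=57/5); attach at lengths (71/30, 26/5); label the merged cluster ADGSUVY
final tree: ((((A:1/2,G:1/2):1/2,U:1):7/3,(D:2,V:2):4/3):71/30,(S:1/2,Y:1/2):26/5)
total length: 281/15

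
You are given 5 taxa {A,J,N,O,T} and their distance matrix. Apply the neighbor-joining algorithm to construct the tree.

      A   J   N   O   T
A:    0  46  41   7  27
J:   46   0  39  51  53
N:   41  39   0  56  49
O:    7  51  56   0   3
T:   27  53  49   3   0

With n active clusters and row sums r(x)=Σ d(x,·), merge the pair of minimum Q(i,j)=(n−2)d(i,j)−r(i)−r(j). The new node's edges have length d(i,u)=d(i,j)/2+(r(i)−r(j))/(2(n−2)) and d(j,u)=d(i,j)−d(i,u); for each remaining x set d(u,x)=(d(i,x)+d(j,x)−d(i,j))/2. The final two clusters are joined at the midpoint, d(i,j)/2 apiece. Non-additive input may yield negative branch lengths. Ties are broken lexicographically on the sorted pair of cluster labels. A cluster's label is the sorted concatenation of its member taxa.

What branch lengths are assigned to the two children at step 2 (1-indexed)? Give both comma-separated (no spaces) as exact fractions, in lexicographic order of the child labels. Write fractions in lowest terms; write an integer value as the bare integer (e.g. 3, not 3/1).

33/8,159/8

1. join J+N (d=39, Q=-257) ⇒ JN; edges |J|=121/6, |N|=113/6
  updated: d(A,JN)=24, d(JN,O)=34, d(JN,T)=63/2
2. join A+JN (d=24, Q=-199/2) ⇒ AJN; edges |A|=33/8, |JN|=159/8
  updated: d(AJN,O)=17/2, d(AJN,T)=69/4
3. join AJN+O (d=17/2, Q=-115/4) ⇒ AJNO; edges |AJN|=91/8, |O|=-23/8
  updated: d(AJNO,T)=47/8
4. join AJNO+T (d=47/8) ⇒ AJNOT; edges |AJNO|=47/16, |T|=47/16
final tree: (((A:33/8,(J:121/6,N:113/6):159/8):91/8,O:-23/8):47/16,T:47/16)
total length: 619/8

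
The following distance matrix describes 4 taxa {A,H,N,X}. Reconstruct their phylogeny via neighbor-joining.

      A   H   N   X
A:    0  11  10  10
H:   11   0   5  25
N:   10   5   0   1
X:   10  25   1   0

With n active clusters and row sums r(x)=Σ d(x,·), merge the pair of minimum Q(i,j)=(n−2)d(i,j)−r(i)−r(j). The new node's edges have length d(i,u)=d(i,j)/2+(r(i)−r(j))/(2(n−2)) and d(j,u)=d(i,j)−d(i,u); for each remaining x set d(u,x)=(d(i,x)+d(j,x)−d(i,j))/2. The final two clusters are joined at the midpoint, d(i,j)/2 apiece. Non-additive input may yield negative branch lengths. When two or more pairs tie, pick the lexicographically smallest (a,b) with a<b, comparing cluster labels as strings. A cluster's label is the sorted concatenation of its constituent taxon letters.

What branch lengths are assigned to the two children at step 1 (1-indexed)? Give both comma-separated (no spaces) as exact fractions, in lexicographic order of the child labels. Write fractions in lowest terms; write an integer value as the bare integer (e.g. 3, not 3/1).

3,8

1. join A+H (d=11, Q=-50) ⇒ AH; edges |A|=3, |H|=8
  updated: d(AH,N)=2, d(AH,X)=12
2. join AH+N (d=2, Q=-15) ⇒ AHN; edges |AH|=13/2, |N|=-9/2
  updated: d(AHN,X)=11/2
3. join AHN+X (d=11/2) ⇒ AHNX; edges |AHN|=11/4, |X|=11/4
final tree: (((A:3,H:8):13/2,N:-9/2):11/4,X:11/4)
total length: 37/2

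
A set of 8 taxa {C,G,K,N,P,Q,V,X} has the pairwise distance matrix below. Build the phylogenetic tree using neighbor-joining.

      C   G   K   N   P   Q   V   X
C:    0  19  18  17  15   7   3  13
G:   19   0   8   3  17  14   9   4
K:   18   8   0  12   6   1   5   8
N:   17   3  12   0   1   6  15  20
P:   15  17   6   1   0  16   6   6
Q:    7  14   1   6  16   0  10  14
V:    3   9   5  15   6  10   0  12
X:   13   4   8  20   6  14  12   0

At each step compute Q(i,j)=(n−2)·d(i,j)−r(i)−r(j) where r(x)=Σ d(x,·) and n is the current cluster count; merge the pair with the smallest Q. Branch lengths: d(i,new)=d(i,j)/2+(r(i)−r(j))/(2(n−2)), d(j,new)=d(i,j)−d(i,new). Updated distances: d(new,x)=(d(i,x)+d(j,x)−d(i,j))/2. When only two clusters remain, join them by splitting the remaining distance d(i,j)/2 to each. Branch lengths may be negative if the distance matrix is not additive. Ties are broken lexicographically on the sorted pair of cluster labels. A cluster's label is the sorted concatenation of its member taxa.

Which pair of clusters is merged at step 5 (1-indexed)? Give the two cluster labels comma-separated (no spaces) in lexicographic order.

step 1: merge (N,P) at d=1, Q=-135; branch lengths N→13/12, P→-1/12; new cluster NP
  updated: d(C,NP)=31/2, d(G,NP)=19/2, d(K,NP)=17/2, d(NP,Q)=21/2, d(NP,V)=10, d(NP,X)=25/2
step 2: merge (C,V) at d=3, Q=-219/2; branch lengths C→83/20, V→-23/20; new cluster CV
  updated: d(CV,G)=25/2, d(CV,K)=10, d(CV,NP)=45/4, d(CV,Q)=7, d(CV,X)=11
step 3: merge (G,X) at d=4, Q=-163/2; branch lengths G→29/16, X→35/16; new cluster GX
  updated: d(CV,GX)=39/4, d(GX,K)=6, d(GX,NP)=9, d(GX,Q)=12
step 4: merge (K,Q) at d=1, Q=-53; branch lengths K→-1/3, Q→4/3; new cluster KQ
  updated: d(CV,KQ)=8, d(GX,KQ)=17/2, d(KQ,NP)=9
step 5: merge (CV,KQ) at d=8, Q=-77/2; branch lengths CV→39/8, KQ→25/8; new cluster CKQV
  updated: d(CKQV,GX)=41/8, d(CKQV,NP)=49/8
step 6: merge (CKQV,GX) at d=41/8, Q=-81/4; branch lengths CKQV→9/8, GX→4; new cluster CGKQVX
  updated: d(CGKQVX,NP)=5
step 7: merge (CGKQVX,NP) at d=5; branch lengths CGKQVX→5/2, NP→5/2; new cluster CGKNPQVX
final tree: ((((C:83/20,V:-23/20):39/8,(K:-1/3,Q:4/3):25/8):9/8,(G:29/16,X:35/16):4):5/2,(N:13/12,P:-1/12):5/2)
total length: 217/8

CV,KQ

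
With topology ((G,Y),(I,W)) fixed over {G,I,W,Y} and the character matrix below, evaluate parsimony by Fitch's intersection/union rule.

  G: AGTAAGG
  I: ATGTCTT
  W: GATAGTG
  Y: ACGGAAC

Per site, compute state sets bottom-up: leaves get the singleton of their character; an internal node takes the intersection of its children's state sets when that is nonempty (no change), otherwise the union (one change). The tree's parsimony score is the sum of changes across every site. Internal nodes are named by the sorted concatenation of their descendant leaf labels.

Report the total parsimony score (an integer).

14

GY@0: {A} ∩ {A} = {A} (intersection, +0)
IW@0: {A} ∪ {G} = {A,G} (union, +1)
GIWY@0: {A} ∩ {A,G} = {A} (intersection, +0)
GY@1: {G} ∪ {C} = {C,G} (union, +1)
IW@1: {T} ∪ {A} = {A,T} (union, +1)
GIWY@1: {C,G} ∪ {A,T} = {A,C,G,T} (union, +1)
GY@2: {T} ∪ {G} = {G,T} (union, +1)
IW@2: {G} ∪ {T} = {G,T} (union, +1)
GIWY@2: {G,T} ∩ {G,T} = {G,T} (intersection, +0)
GY@3: {A} ∪ {G} = {A,G} (union, +1)
IW@3: {T} ∪ {A} = {A,T} (union, +1)
GIWY@3: {A,G} ∩ {A,T} = {A} (intersection, +0)
GY@4: {A} ∩ {A} = {A} (intersection, +0)
IW@4: {C} ∪ {G} = {C,G} (union, +1)
GIWY@4: {A} ∪ {C,G} = {A,C,G} (union, +1)
GY@5: {G} ∪ {A} = {A,G} (union, +1)
IW@5: {T} ∩ {T} = {T} (intersection, +0)
GIWY@5: {A,G} ∪ {T} = {A,G,T} (union, +1)
GY@6: {G} ∪ {C} = {C,G} (union, +1)
IW@6: {T} ∪ {G} = {G,T} (union, +1)
GIWY@6: {C,G} ∩ {G,T} = {G} (intersection, +0)
per-site changes: [1, 3, 2, 2, 2, 2, 2]; total = 14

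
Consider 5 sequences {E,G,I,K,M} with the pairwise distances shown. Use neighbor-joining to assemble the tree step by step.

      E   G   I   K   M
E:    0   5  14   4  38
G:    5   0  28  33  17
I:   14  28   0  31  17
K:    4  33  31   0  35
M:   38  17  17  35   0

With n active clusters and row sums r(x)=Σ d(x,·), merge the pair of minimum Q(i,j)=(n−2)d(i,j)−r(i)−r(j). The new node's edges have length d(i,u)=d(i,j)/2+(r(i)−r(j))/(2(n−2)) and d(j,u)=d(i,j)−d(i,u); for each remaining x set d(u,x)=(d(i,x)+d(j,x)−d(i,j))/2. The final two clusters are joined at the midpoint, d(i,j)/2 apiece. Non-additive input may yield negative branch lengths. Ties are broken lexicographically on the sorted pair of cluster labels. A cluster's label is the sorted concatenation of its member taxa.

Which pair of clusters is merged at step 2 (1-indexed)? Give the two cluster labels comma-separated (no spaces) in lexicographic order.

EK,G

step 1: merge (E,K) at d=4, Q=-152; branch lengths E→-5, K→9; new cluster EK
  updated: d(EK,G)=17, d(EK,I)=41/2, d(EK,M)=69/2
step 2: merge (EK,G) at d=17, Q=-100; branch lengths EK→11, G→6; new cluster EGK
  updated: d(EGK,I)=63/4, d(EGK,M)=69/4
step 3: merge (EGK,I) at d=63/4, Q=-50; branch lengths EGK→8, I→31/4; new cluster EGIK
  updated: d(EGIK,M)=37/4
step 4: merge (EGIK,M) at d=37/4; branch lengths EGIK→37/8, M→37/8; new cluster EGIKM
final tree: ((((E:-5,K:9):11,G:6):8,I:31/4):37/8,M:37/8)
total length: 46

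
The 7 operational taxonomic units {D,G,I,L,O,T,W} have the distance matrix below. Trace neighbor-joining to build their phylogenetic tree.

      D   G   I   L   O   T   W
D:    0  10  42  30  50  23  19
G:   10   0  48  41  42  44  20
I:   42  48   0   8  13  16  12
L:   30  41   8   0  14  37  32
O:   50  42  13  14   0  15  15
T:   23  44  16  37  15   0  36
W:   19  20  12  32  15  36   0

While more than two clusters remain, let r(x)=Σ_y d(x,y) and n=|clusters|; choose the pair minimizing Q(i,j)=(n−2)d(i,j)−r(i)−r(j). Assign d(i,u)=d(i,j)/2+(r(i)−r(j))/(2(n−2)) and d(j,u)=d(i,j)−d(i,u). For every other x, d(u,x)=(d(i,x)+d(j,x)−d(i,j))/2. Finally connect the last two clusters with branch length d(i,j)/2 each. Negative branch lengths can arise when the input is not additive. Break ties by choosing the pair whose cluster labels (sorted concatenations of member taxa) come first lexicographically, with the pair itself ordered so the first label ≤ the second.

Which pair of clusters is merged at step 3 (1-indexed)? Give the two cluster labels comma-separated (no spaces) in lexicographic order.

I,L

1. join D+G (d=10, Q=-329) ⇒ DG; edges |D|=19/10, |G|=81/10
  updated: d(DG,I)=40, d(DG,L)=61/2, d(DG,O)=41, d(DG,T)=57/2, d(DG,W)=29/2
2. join DG+W (d=29/2, Q=-206) ⇒ DGW; edges |DG|=103/8, |W|=13/8
  updated: d(DGW,I)=75/4, d(DGW,L)=24, d(DGW,O)=83/4, d(DGW,T)=25
3. join I+L (d=8, Q=-459/4) ⇒ IL; edges |I|=-13/24, |L|=205/24
  updated: d(DGW,IL)=139/8, d(IL,O)=19/2, d(IL,T)=45/2
4. join DGW+IL (d=139/8, Q=-311/4) ⇒ DGILW; edges |DGW|=97/8, |IL|=21/4
  updated: d(DGILW,O)=103/16, d(DGILW,T)=241/16
5. join DGILW+O (d=103/16, Q=-73/2) ⇒ DGILOW; edges |DGILW|=13/4, |O|=51/16
  updated: d(DGILOW,T)=189/16
6. join DGILOW+T (d=189/16) ⇒ DGILOTW; edges |DGILOW|=189/32, |T|=189/32
final tree: (((((D:19/10,G:81/10):103/8,W:13/8):97/8,(I:-13/24,L:205/24):21/4):13/4,O:51/16):189/32,T:189/32)
total length: 545/8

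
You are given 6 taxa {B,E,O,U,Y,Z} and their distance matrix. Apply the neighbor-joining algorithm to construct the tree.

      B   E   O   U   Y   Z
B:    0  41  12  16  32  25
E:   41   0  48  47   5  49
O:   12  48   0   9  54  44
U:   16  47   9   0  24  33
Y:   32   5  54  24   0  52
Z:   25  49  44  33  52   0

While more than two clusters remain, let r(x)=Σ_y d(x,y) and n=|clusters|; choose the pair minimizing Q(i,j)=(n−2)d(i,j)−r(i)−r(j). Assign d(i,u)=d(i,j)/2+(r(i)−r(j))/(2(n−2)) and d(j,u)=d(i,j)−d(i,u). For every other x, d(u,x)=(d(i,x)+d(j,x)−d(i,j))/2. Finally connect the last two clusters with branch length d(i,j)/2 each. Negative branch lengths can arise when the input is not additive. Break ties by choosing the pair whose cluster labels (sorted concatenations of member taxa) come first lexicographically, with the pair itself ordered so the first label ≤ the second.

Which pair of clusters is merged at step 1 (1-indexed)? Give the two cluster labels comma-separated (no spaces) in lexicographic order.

E,Y

step 1: merge (E,Y) at d=5, Q=-337; branch lengths E→43/8, Y→-3/8; new cluster EY
  updated: d(B,EY)=34, d(EY,O)=97/2, d(EY,U)=33, d(EY,Z)=48
step 2: merge (O,U) at d=9, Q=-355/2; branch lengths O→33/4, U→3/4; new cluster OU
  updated: d(B,OU)=19/2, d(EY,OU)=145/4, d(OU,Z)=34
step 3: merge (B,OU) at d=19/2, Q=-517/4; branch lengths B→31/16, OU→121/16; new cluster BOU
  updated: d(BOU,EY)=243/8, d(BOU,Z)=99/4
step 4: merge (BOU,EY) at d=243/8, Q=-825/8; branch lengths BOU→57/16, EY→429/16; new cluster BEOUY
  updated: d(BEOUY,Z)=339/16
step 5: merge (BEOUY,Z) at d=339/16; branch lengths BEOUY→339/32, Z→339/32; new cluster BEOUYZ
final tree: (((B:31/16,(O:33/4,U:3/4):121/16):57/16,(E:43/8,Y:-3/8):429/16):339/32,Z:339/32)
total length: 1201/16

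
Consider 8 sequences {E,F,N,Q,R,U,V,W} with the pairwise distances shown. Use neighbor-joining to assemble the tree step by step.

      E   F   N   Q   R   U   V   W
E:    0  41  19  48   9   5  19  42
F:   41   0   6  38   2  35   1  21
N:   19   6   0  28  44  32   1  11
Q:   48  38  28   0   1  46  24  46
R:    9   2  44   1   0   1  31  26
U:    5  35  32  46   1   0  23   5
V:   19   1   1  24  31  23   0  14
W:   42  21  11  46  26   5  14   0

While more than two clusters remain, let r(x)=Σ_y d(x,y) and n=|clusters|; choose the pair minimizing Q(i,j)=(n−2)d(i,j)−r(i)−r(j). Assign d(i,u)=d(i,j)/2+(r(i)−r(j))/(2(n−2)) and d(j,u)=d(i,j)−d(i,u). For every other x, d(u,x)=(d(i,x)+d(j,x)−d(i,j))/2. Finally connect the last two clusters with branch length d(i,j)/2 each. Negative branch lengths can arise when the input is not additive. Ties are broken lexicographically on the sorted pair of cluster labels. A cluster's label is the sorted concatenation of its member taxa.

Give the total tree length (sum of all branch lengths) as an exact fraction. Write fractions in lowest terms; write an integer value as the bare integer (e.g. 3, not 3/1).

1747/32

step 1: merge (Q,R) at d=1, Q=-339; branch lengths Q→41/4, R→-37/4; new cluster QR
  updated: d(E,QR)=28, d(F,QR)=39/2, d(N,QR)=71/2, d(QR,U)=23, d(QR,V)=27, d(QR,W)=71/2
step 2: merge (E,U) at d=5, Q=-252; branch lengths E→28/5, U→-3/5; new cluster EU
  updated: d(EU,F)=71/2, d(EU,N)=23, d(EU,QR)=23, d(EU,V)=37/2, d(EU,W)=21
step 3: merge (EU,QR) at d=23, Q=-339/2; branch lengths EU→145/16, QR→223/16; new cluster EQRU
  updated: d(EQRU,F)=16, d(EQRU,N)=71/4, d(EQRU,V)=45/4, d(EQRU,W)=67/4
step 4: merge (EQRU,W) at d=67/4, Q=-297/4; branch lengths EQRU→197/24, W→205/24; new cluster EQRUW
  updated: d(EQRUW,F)=81/8, d(EQRUW,N)=6, d(EQRUW,V)=17/4
step 5: merge (EQRUW,N) at d=6, Q=-171/8; branch lengths EQRUW→155/32, N→37/32; new cluster ENQRUW
  updated: d(ENQRUW,F)=81/16, d(ENQRUW,V)=-3/8
step 6: merge (ENQRUW,F) at d=81/16, Q=-91/16; branch lengths ENQRUW→59/32, F→103/32; new cluster EFNQRUW
  updated: d(EFNQRUW,V)=-71/32
step 7: merge (EFNQRUW,V) at d=-71/32; branch lengths EFNQRUW→-71/64, V→-71/64; new cluster EFNQRUVW
final tree: ((((((E:28/5,U:-3/5):145/16,(Q:41/4,R:-37/4):223/16):197/24,W:205/24):155/32,N:37/32):59/32,F:103/32):-71/64,V:-71/64)
total length: 1747/32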